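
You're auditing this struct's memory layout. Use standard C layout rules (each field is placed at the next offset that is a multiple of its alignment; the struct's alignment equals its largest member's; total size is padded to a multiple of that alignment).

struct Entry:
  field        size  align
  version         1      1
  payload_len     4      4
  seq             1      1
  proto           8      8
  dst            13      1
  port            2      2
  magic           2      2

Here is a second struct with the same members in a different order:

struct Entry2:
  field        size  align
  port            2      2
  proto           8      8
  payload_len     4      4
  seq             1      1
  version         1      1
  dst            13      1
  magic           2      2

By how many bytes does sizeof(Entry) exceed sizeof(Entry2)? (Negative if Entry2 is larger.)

8

@0: version [1B, align 1] → 1
+3 pad (align 4)
@4: payload_len [4B, align 4] → 8
@8: seq [1B, align 1] → 9
+7 pad (align 8)
@16: proto [8B, align 8] → 24
@24: dst [13B, align 1] → 37
+1 pad (align 2)
@38: port [2B, align 2] → 40
@40: magic [2B, align 2] → 42
+6 tail pad (align 8)
size 48, align 8
— Entry2 —
@0: port [2B, align 2] → 2
+6 pad (align 8)
@8: proto [8B, align 8] → 16
@16: payload_len [4B, align 4] → 20
@20: seq [1B, align 1] → 21
@21: version [1B, align 1] → 22
@22: dst [13B, align 1] → 35
+1 pad (align 2)
@36: magic [2B, align 2] → 38
+2 tail pad (align 8)
size 40, align 8
48 − 40 = 8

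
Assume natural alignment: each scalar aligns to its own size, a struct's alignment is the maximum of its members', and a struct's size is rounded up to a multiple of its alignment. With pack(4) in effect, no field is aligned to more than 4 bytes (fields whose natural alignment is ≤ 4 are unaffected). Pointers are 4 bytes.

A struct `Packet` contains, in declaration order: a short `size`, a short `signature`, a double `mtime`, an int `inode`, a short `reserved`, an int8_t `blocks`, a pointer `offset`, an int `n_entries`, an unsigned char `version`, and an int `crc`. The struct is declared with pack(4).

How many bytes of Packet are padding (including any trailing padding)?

4

size at 0 (size 2, align 2) → ends 2
signature at 2 (size 2, align 2) → ends 4
mtime at 4 (size 8, align 4) → ends 12
inode at 12 (size 4, align 4) → ends 16
reserved at 16 (size 2, align 2) → ends 18
blocks at 18 (size 1, align 1) → ends 19
pad 1 to align 4 for offset
offset at 20 (size 4, align 4) → ends 24
n_entries at 24 (size 4, align 4) → ends 28
version at 28 (size 1, align 1) → ends 29
pad 3 to align 4 for crc
crc at 32 (size 4, align 4) → ends 36
total 36 bytes, alignment 4
data bytes 32, size 36 → padding 4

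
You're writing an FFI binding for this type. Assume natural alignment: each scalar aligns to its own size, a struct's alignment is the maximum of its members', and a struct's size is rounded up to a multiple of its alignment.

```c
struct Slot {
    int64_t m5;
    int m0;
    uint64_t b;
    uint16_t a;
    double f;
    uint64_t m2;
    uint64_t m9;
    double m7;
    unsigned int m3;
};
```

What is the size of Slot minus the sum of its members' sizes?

14

0..8  m5  (8B, 8-aligned)
8..12  m0  (4B, 4-aligned)
12..16  -- padding (4B)
16..24  b  (8B, 8-aligned)
24..26  a  (2B, 2-aligned)
26..32  -- padding (6B)
32..40  f  (8B, 8-aligned)
40..48  m2  (8B, 8-aligned)
48..56  m9  (8B, 8-aligned)
56..64  m7  (8B, 8-aligned)
64..68  m3  (4B, 4-aligned)
68..72  -- tail padding (4B)
sizeof = 72, alignof = 8
data bytes 58, size 72 → padding 14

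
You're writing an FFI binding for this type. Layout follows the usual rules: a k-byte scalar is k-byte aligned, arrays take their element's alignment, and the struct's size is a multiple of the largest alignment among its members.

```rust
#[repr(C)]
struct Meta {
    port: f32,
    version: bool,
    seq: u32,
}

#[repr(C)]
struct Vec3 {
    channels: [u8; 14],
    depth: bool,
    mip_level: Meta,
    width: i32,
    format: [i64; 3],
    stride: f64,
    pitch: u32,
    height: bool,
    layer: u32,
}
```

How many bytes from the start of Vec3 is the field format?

Meta: port at 0 (size 4, align 4) → ends 4; version at 4 (size 1, align 1) → ends 5; pad 3 to align 4 for seq; seq at 8 (size 4, align 4) → ends 12; total 12 bytes, alignment 4
channels at 0 (size 14, align 1) → ends 14
depth at 14 (size 1, align 1) → ends 15
pad 1 to align 4 for mip_level
mip_level at 16 (size 12, align 4) → ends 28
width at 28 (size 4, align 4) → ends 32
format at 32 (size 24, align 8) → ends 56

32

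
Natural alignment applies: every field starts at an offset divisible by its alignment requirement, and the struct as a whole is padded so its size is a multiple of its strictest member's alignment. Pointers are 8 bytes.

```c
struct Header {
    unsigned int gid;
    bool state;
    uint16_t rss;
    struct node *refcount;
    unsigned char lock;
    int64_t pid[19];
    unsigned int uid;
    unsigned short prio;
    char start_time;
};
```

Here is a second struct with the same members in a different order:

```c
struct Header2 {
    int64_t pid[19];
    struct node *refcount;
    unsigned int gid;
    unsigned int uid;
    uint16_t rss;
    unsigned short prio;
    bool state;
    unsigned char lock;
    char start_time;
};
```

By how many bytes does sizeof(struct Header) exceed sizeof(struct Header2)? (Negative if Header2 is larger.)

gid at 0 (size 4, align 4) → ends 4
state at 4 (size 1, align 1) → ends 5
pad 1 to align 2 for rss
rss at 6 (size 2, align 2) → ends 8
refcount at 8 (size 8, align 8) → ends 16
lock at 16 (size 1, align 1) → ends 17
pad 7 to align 8 for pid
pid at 24 (size 152, align 8) → ends 176
uid at 176 (size 4, align 4) → ends 180
prio at 180 (size 2, align 2) → ends 182
start_time at 182 (size 1, align 1) → ends 183
tail pad 1 to reach multiple of 8
total 184 bytes, alignment 8
— Header2 —
pid at 0 (size 152, align 8) → ends 152
refcount at 152 (size 8, align 8) → ends 160
gid at 160 (size 4, align 4) → ends 164
uid at 164 (size 4, align 4) → ends 168
rss at 168 (size 2, align 2) → ends 170
prio at 170 (size 2, align 2) → ends 172
state at 172 (size 1, align 1) → ends 173
lock at 173 (size 1, align 1) → ends 174
start_time at 174 (size 1, align 1) → ends 175
tail pad 1 to reach multiple of 8
total 176 bytes, alignment 8
184 − 176 = 8

8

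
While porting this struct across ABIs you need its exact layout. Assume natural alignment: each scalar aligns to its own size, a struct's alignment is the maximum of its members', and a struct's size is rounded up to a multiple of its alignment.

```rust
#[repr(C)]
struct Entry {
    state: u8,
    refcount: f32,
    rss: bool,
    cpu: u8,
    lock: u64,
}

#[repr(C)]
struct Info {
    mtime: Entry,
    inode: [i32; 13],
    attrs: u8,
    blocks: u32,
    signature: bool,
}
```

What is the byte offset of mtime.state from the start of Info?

0

Entry: state at 0 (size 1, align 1) → ends 1; pad 3 to align 4 for refcount; refcount at 4 (size 4, align 4) → ends 8; rss at 8 (size 1, align 1) → ends 9; cpu at 9 (size 1, align 1) → ends 10; pad 6 to align 8 for lock; lock at 16 (size 8, align 8) → ends 24; total 24 bytes, alignment 8
mtime at 0 (size 24, align 8) → ends 24
within Entry: state at 0
0 + 0 = 0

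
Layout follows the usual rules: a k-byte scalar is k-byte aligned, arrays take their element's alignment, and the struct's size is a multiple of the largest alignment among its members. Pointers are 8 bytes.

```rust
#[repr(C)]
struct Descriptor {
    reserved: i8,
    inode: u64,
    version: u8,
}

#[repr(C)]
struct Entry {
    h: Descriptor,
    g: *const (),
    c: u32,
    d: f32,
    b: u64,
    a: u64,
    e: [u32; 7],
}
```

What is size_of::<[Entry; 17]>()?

1496

Descriptor: @0: reserved [1B, align 1] → 1; +7 pad (align 8); @8: inode [8B, align 8] → 16; @16: version [1B, align 1] → 17; +7 tail pad (align 8); size 24, align 8
@0: h [24B, align 8] → 24
@24: g [8B, align 8] → 32
@32: c [4B, align 4] → 36
@36: d [4B, align 4] → 40
@40: b [8B, align 8] → 48
@48: a [8B, align 8] → 56
@56: e [28B, align 4] → 84
+4 tail pad (align 8)
size 88, align 8
array of 17: 17 × 88 = 1496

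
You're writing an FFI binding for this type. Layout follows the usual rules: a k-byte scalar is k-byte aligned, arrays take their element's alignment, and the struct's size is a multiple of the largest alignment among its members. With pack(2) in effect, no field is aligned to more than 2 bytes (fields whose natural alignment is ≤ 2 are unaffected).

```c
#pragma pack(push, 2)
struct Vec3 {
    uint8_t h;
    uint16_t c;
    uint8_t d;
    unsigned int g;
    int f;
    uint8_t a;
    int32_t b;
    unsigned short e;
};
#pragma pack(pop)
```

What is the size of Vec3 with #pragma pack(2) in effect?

22

0..1  h  (1B, 1-aligned)
1..2  -- padding (1B)
2..4  c  (2B, 2-aligned)
4..5  d  (1B, 1-aligned)
5..6  -- padding (1B)
6..10  g  (4B, 2-aligned)
10..14  f  (4B, 2-aligned)
14..15  a  (1B, 1-aligned)
15..16  -- padding (1B)
16..20  b  (4B, 2-aligned)
20..22  e  (2B, 2-aligned)
sizeof = 22, alignof = 2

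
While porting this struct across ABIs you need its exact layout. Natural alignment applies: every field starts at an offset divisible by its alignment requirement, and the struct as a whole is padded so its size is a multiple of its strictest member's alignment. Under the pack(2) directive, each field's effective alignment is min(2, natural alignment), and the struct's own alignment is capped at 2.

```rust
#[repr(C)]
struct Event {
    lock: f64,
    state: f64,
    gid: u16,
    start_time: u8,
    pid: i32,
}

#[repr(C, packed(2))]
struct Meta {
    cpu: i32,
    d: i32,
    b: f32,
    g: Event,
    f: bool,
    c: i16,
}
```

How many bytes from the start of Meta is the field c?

Event: lock at 0 (size 8, align 8) → ends 8; state at 8 (size 8, align 8) → ends 16; gid at 16 (size 2, align 2) → ends 18; start_time at 18 (size 1, align 1) → ends 19; pad 1 to align 4 for pid; pid at 20 (size 4, align 4) → ends 24; total 24 bytes, alignment 8
cpu at 0 (size 4, align 2) → ends 4
d at 4 (size 4, align 2) → ends 8
b at 8 (size 4, align 2) → ends 12
g at 12 (size 24, align 2) → ends 36
f at 36 (size 1, align 1) → ends 37
pad 1 to align 2 for c
c at 38 (size 2, align 2) → ends 40

38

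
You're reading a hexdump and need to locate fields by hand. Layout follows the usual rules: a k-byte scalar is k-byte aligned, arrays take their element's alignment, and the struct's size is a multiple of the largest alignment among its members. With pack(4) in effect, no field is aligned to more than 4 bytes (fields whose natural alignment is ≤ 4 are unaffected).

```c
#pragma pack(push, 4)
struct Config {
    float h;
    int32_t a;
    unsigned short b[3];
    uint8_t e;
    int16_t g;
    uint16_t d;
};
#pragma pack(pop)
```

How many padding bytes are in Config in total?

1

0..4  h  (4B, 4-aligned)
4..8  a  (4B, 4-aligned)
8..14  b  (6B, 2-aligned)
14..15  e  (1B, 1-aligned)
15..16  -- padding (1B)
16..18  g  (2B, 2-aligned)
18..20  d  (2B, 2-aligned)
sizeof = 20, alignof = 4
data bytes 19, size 20 → padding 1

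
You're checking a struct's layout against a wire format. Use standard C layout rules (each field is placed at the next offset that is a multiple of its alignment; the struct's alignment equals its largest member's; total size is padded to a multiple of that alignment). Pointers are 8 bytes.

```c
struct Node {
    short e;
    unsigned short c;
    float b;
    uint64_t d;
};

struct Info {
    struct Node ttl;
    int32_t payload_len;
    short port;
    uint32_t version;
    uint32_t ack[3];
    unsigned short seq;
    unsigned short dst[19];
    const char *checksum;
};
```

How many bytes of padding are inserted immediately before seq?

0

Node: 0..2  e  (2B, 2-aligned); 2..4  c  (2B, 2-aligned); 4..8  b  (4B, 4-aligned); 8..16  d  (8B, 8-aligned); sizeof = 16, alignof = 8
0..16  ttl  (16B, 8-aligned)
16..20  payload_len  (4B, 4-aligned)
20..22  port  (2B, 2-aligned)
22..24  -- padding (2B)
24..28  version  (4B, 4-aligned)
28..40  ack  (12B, 4-aligned)
40..42  seq  (2B, 2-aligned)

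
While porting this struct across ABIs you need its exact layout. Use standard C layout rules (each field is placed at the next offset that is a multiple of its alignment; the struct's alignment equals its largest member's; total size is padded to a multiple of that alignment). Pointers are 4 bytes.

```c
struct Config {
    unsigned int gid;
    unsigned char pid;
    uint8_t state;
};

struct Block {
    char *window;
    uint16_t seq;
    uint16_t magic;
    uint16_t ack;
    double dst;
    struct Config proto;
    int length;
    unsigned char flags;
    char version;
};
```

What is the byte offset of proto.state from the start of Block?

Config: @0: gid [4B, align 4] → 4; @4: pid [1B, align 1] → 5; @5: state [1B, align 1] → 6; +2 tail pad (align 4); size 8, align 4
@0: window [4B, align 4] → 4
@4: seq [2B, align 2] → 6
@6: magic [2B, align 2] → 8
@8: ack [2B, align 2] → 10
+6 pad (align 8)
@16: dst [8B, align 8] → 24
@24: proto [8B, align 4] → 32
within Config: state at 5
24 + 5 = 29

29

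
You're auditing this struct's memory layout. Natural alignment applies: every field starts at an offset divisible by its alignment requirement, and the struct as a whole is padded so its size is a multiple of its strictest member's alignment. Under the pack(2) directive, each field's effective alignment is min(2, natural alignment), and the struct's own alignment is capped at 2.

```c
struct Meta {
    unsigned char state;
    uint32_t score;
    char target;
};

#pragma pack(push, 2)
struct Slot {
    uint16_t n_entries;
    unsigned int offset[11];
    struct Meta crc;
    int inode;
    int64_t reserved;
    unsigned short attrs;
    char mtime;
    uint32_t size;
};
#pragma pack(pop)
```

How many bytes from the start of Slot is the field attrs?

70

Meta: state at 0 (size 1, align 1) → ends 1; pad 3 to align 4 for score; score at 4 (size 4, align 4) → ends 8; target at 8 (size 1, align 1) → ends 9; tail pad 3 to reach multiple of 4; total 12 bytes, alignment 4
n_entries at 0 (size 2, align 2) → ends 2
offset at 2 (size 44, align 2) → ends 46
crc at 46 (size 12, align 2) → ends 58
inode at 58 (size 4, align 2) → ends 62
reserved at 62 (size 8, align 2) → ends 70
attrs at 70 (size 2, align 2) → ends 72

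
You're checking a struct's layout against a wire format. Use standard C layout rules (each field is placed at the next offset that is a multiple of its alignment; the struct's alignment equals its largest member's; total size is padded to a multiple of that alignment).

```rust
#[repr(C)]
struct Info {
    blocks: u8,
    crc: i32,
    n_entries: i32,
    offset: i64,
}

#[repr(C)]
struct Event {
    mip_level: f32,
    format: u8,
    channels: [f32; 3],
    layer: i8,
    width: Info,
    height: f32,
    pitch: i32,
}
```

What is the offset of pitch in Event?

52

Info: 0..1  blocks  (1B, 1-aligned); 1..4  -- padding (3B); 4..8  crc  (4B, 4-aligned); 8..12  n_entries  (4B, 4-aligned); 12..16  -- padding (4B); 16..24  offset  (8B, 8-aligned); sizeof = 24, alignof = 8
0..4  mip_level  (4B, 4-aligned)
4..5  format  (1B, 1-aligned)
5..8  -- padding (3B)
8..20  channels  (12B, 4-aligned)
20..21  layer  (1B, 1-aligned)
21..24  -- padding (3B)
24..48  width  (24B, 8-aligned)
48..52  height  (4B, 4-aligned)
52..56  pitch  (4B, 4-aligned)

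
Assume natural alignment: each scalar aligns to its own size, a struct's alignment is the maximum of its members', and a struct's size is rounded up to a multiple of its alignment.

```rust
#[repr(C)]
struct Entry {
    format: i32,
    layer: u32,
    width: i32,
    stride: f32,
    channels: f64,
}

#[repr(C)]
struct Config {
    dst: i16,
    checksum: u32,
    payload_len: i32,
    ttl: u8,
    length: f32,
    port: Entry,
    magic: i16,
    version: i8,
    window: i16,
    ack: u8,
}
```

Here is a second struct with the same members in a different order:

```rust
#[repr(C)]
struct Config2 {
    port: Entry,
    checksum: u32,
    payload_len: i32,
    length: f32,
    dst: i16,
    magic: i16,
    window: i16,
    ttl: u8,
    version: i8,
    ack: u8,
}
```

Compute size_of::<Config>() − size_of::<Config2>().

8

Entry: @0: format [4B, align 4] → 4; @4: layer [4B, align 4] → 8; @8: width [4B, align 4] → 12; @12: stride [4B, align 4] → 16; @16: channels [8B, align 8] → 24; size 24, align 8
@0: dst [2B, align 2] → 2
+2 pad (align 4)
@4: checksum [4B, align 4] → 8
@8: payload_len [4B, align 4] → 12
@12: ttl [1B, align 1] → 13
+3 pad (align 4)
@16: length [4B, align 4] → 20
+4 pad (align 8)
@24: port [24B, align 8] → 48
@48: magic [2B, align 2] → 50
@50: version [1B, align 1] → 51
+1 pad (align 2)
@52: window [2B, align 2] → 54
@54: ack [1B, align 1] → 55
+1 tail pad (align 8)
size 56, align 8
— Config2 —
@0: port [24B, align 8] → 24
@24: checksum [4B, align 4] → 28
@28: payload_len [4B, align 4] → 32
@32: length [4B, align 4] → 36
@36: dst [2B, align 2] → 38
@38: magic [2B, align 2] → 40
@40: window [2B, align 2] → 42
@42: ttl [1B, align 1] → 43
@43: version [1B, align 1] → 44
@44: ack [1B, align 1] → 45
+3 tail pad (align 8)
size 48, align 8
56 − 48 = 8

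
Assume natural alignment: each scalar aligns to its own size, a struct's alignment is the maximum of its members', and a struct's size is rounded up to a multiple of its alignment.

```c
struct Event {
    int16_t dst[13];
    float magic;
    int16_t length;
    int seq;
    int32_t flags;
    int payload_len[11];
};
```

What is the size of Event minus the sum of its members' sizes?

0..26  dst  (26B, 2-aligned)
26..28  -- padding (2B)
28..32  magic  (4B, 4-aligned)
32..34  length  (2B, 2-aligned)
34..36  -- padding (2B)
36..40  seq  (4B, 4-aligned)
40..44  flags  (4B, 4-aligned)
44..88  payload_len  (44B, 4-aligned)
sizeof = 88, alignof = 4
data bytes 84, size 88 → padding 4

4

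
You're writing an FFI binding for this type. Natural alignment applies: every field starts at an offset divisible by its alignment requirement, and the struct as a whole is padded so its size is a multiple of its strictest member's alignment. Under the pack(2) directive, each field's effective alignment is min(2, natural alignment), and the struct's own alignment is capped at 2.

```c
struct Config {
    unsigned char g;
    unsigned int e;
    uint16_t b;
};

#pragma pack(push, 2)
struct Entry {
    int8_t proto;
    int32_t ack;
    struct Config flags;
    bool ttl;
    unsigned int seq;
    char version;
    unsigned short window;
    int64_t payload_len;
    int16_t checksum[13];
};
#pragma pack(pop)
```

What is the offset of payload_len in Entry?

Config: g at 0 (size 1, align 1) → ends 1; pad 3 to align 4 for e; e at 4 (size 4, align 4) → ends 8; b at 8 (size 2, align 2) → ends 10; tail pad 2 to reach multiple of 4; total 12 bytes, alignment 4
proto at 0 (size 1, align 1) → ends 1
pad 1 to align 2 for ack
ack at 2 (size 4, align 2) → ends 6
flags at 6 (size 12, align 2) → ends 18
ttl at 18 (size 1, align 1) → ends 19
pad 1 to align 2 for seq
seq at 20 (size 4, align 2) → ends 24
version at 24 (size 1, align 1) → ends 25
pad 1 to align 2 for window
window at 26 (size 2, align 2) → ends 28
payload_len at 28 (size 8, align 2) → ends 36

28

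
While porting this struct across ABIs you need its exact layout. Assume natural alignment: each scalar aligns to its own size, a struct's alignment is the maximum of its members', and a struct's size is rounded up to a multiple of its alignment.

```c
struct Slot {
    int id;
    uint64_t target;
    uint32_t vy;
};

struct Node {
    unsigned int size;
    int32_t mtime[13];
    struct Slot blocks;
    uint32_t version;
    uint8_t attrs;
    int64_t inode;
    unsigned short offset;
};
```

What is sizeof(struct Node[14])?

1456

Slot: id at 0 (size 4, align 4) → ends 4; pad 4 to align 8 for target; target at 8 (size 8, align 8) → ends 16; vy at 16 (size 4, align 4) → ends 20; tail pad 4 to reach multiple of 8; total 24 bytes, alignment 8
size at 0 (size 4, align 4) → ends 4
mtime at 4 (size 52, align 4) → ends 56
blocks at 56 (size 24, align 8) → ends 80
version at 80 (size 4, align 4) → ends 84
attrs at 84 (size 1, align 1) → ends 85
pad 3 to align 8 for inode
inode at 88 (size 8, align 8) → ends 96
offset at 96 (size 2, align 2) → ends 98
tail pad 6 to reach multiple of 8
total 104 bytes, alignment 8
array of 14: 14 × 104 = 1456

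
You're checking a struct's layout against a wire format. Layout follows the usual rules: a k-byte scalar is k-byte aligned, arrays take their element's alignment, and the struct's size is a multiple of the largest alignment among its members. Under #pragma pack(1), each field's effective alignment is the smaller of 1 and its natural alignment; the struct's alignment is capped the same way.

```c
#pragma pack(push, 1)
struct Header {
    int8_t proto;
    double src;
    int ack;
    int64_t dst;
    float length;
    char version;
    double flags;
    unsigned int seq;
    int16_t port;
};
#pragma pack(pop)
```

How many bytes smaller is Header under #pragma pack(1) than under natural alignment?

natural layout:
  @0: proto [1B, align 1] → 1
  +7 pad (align 8)
  @8: src [8B, align 8] → 16
  @16: ack [4B, align 4] → 20
  +4 pad (align 8)
  @24: dst [8B, align 8] → 32
  @32: length [4B, align 4] → 36
  @36: version [1B, align 1] → 37
  +3 pad (align 8)
  @40: flags [8B, align 8] → 48
  @48: seq [4B, align 4] → 52
  @52: port [2B, align 2] → 54
  +2 tail pad (align 8)
  size 56, align 8
packed(1) layout:
  @0: proto [1B, align 1] → 1
  @1: src [8B, align 1] → 9
  @9: ack [4B, align 1] → 13
  @13: dst [8B, align 1] → 21
  @21: length [4B, align 1] → 25
  @25: version [1B, align 1] → 26
  @26: flags [8B, align 1] → 34
  @34: seq [4B, align 1] → 38
  @38: port [2B, align 1] → 40
  size 40, align 1
56 − 40 = 16

16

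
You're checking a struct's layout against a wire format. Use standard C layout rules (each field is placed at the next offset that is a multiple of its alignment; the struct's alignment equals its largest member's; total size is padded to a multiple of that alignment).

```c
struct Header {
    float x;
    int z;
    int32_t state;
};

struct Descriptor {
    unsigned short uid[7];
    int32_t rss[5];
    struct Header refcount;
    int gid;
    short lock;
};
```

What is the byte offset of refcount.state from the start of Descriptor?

44

Header: x at 0 (size 4, align 4) → ends 4; z at 4 (size 4, align 4) → ends 8; state at 8 (size 4, align 4) → ends 12; total 12 bytes, alignment 4
uid at 0 (size 14, align 2) → ends 14
pad 2 to align 4 for rss
rss at 16 (size 20, align 4) → ends 36
refcount at 36 (size 12, align 4) → ends 48
within Header: state at 8
36 + 8 = 44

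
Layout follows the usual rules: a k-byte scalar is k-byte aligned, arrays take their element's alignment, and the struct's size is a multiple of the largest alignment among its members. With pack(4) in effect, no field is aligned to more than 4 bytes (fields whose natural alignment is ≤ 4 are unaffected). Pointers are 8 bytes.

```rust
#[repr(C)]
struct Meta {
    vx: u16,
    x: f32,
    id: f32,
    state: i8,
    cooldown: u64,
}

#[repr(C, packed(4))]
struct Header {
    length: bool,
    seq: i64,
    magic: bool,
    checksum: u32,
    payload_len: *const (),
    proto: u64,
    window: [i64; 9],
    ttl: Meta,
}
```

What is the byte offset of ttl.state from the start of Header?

120

Meta: 0..2  vx  (2B, 2-aligned); 2..4  -- padding (2B); 4..8  x  (4B, 4-aligned); 8..12  id  (4B, 4-aligned); 12..13  state  (1B, 1-aligned); 13..16  -- padding (3B); 16..24  cooldown  (8B, 8-aligned); sizeof = 24, alignof = 8
0..1  length  (1B, 1-aligned)
1..4  -- padding (3B)
4..12  seq  (8B, 4-aligned)
12..13  magic  (1B, 1-aligned)
13..16  -- padding (3B)
16..20  checksum  (4B, 4-aligned)
20..28  payload_len  (8B, 4-aligned)
28..36  proto  (8B, 4-aligned)
36..108  window  (72B, 4-aligned)
108..132  ttl  (24B, 4-aligned)
within Meta: state at 12
108 + 12 = 120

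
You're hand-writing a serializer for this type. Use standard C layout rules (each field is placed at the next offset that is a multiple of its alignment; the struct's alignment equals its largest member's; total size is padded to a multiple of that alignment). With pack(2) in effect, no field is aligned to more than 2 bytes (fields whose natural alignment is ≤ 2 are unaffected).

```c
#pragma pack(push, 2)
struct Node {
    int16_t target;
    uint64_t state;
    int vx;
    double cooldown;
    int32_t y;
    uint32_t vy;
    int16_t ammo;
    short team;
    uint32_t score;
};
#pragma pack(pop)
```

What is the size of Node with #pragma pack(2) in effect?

38

@0: target [2B, align 2] → 2
@2: state [8B, align 2] → 10
@10: vx [4B, align 2] → 14
@14: cooldown [8B, align 2] → 22
@22: y [4B, align 2] → 26
@26: vy [4B, align 2] → 30
@30: ammo [2B, align 2] → 32
@32: team [2B, align 2] → 34
@34: score [4B, align 2] → 38
size 38, align 2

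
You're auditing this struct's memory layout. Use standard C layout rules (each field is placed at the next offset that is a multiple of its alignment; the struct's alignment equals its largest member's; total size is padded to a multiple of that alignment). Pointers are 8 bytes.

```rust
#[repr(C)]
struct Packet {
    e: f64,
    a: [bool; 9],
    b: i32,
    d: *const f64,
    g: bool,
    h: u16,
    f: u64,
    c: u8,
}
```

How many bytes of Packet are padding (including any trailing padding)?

0..8  e  (8B, 8-aligned)
8..17  a  (9B, 1-aligned)
17..20  -- padding (3B)
20..24  b  (4B, 4-aligned)
24..32  d  (8B, 8-aligned)
32..33  g  (1B, 1-aligned)
33..34  -- padding (1B)
34..36  h  (2B, 2-aligned)
36..40  -- padding (4B)
40..48  f  (8B, 8-aligned)
48..49  c  (1B, 1-aligned)
49..56  -- tail padding (7B)
sizeof = 56, alignof = 8
data bytes 41, size 56 → padding 15

15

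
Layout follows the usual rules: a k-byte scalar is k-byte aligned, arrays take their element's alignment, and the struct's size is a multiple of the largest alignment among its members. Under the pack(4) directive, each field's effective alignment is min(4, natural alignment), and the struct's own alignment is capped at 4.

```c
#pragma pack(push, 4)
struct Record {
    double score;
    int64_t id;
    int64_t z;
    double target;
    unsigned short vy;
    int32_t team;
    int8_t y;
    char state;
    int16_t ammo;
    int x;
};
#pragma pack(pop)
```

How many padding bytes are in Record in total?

score at 0 (size 8, align 4) → ends 8
id at 8 (size 8, align 4) → ends 16
z at 16 (size 8, align 4) → ends 24
target at 24 (size 8, align 4) → ends 32
vy at 32 (size 2, align 2) → ends 34
pad 2 to align 4 for team
team at 36 (size 4, align 4) → ends 40
y at 40 (size 1, align 1) → ends 41
state at 41 (size 1, align 1) → ends 42
ammo at 42 (size 2, align 2) → ends 44
x at 44 (size 4, align 4) → ends 48
total 48 bytes, alignment 4
data bytes 46, size 48 → padding 2

2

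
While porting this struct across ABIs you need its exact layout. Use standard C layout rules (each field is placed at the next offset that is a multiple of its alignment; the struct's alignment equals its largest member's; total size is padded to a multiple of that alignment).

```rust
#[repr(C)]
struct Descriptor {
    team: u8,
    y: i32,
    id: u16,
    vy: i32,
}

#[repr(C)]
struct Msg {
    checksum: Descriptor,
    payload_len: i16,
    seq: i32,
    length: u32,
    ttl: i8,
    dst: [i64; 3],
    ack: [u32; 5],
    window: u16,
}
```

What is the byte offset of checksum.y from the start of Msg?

Descriptor: @0: team [1B, align 1] → 1; +3 pad (align 4); @4: y [4B, align 4] → 8; @8: id [2B, align 2] → 10; +2 pad (align 4); @12: vy [4B, align 4] → 16; size 16, align 4
@0: checksum [16B, align 4] → 16
within Descriptor: y at 4
0 + 4 = 4

4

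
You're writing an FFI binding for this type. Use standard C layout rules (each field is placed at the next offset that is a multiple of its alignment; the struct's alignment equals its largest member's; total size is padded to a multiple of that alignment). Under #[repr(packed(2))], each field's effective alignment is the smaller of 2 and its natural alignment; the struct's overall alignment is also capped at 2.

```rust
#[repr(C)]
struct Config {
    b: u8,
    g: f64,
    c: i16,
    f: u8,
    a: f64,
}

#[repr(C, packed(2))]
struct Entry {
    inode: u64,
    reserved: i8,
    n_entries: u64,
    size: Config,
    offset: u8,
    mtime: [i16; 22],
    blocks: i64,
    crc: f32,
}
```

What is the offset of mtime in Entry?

52

Config: @0: b [1B, align 1] → 1; +7 pad (align 8); @8: g [8B, align 8] → 16; @16: c [2B, align 2] → 18; @18: f [1B, align 1] → 19; +5 pad (align 8); @24: a [8B, align 8] → 32; size 32, align 8
@0: inode [8B, align 2] → 8
@8: reserved [1B, align 1] → 9
+1 pad (align 2)
@10: n_entries [8B, align 2] → 18
@18: size [32B, align 2] → 50
@50: offset [1B, align 1] → 51
+1 pad (align 2)
@52: mtime [44B, align 2] → 96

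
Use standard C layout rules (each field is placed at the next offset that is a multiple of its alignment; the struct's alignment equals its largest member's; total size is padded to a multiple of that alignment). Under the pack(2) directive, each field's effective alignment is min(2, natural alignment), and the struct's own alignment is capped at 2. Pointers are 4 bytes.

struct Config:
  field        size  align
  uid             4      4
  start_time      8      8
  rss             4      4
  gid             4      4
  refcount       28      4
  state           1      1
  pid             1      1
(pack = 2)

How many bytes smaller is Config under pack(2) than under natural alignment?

natural layout:
  @0: uid [4B, align 4] → 4
  +4 pad (align 8)
  @8: start_time [8B, align 8] → 16
  @16: rss [4B, align 4] → 20
  @20: gid [4B, align 4] → 24
  @24: refcount [28B, align 4] → 52
  @52: state [1B, align 1] → 53
  @53: pid [1B, align 1] → 54
  +2 tail pad (align 8)
  size 56, align 8
packed(2) layout:
  @0: uid [4B, align 2] → 4
  @4: start_time [8B, align 2] → 12
  @12: rss [4B, align 2] → 16
  @16: gid [4B, align 2] → 20
  @20: refcount [28B, align 2] → 48
  @48: state [1B, align 1] → 49
  @49: pid [1B, align 1] → 50
  size 50, align 2
56 − 50 = 6

6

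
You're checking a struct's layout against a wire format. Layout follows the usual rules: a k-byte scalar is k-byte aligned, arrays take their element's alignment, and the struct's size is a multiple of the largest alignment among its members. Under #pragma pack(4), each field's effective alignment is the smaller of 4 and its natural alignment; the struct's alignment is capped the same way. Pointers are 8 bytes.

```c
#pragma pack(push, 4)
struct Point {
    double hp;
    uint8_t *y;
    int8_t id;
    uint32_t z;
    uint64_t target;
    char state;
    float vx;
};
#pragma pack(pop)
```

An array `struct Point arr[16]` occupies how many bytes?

640

@0: hp [8B, align 4] → 8
@8: y [8B, align 4] → 16
@16: id [1B, align 1] → 17
+3 pad (align 4)
@20: z [4B, align 4] → 24
@24: target [8B, align 4] → 32
@32: state [1B, align 1] → 33
+3 pad (align 4)
@36: vx [4B, align 4] → 40
size 40, align 4
array of 16: 16 × 40 = 640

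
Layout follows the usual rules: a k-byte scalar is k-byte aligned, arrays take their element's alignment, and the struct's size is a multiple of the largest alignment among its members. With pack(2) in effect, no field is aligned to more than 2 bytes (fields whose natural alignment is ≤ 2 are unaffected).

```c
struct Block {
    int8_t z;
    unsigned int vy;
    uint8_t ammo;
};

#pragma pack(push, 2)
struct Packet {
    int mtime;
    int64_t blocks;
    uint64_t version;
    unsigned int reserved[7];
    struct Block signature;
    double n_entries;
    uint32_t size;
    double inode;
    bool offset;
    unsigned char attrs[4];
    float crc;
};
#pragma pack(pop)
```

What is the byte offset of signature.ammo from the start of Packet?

56

Block: 0..1  z  (1B, 1-aligned); 1..4  -- padding (3B); 4..8  vy  (4B, 4-aligned); 8..9  ammo  (1B, 1-aligned); 9..12  -- tail padding (3B); sizeof = 12, alignof = 4
0..4  mtime  (4B, 2-aligned)
4..12  blocks  (8B, 2-aligned)
12..20  version  (8B, 2-aligned)
20..48  reserved  (28B, 2-aligned)
48..60  signature  (12B, 2-aligned)
within Block: ammo at 8
48 + 8 = 56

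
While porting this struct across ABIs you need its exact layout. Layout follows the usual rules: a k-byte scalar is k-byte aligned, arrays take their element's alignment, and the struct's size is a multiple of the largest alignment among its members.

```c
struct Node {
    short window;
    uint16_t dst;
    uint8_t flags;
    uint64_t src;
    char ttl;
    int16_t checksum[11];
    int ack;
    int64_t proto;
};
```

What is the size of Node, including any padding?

56 bytes

window at 0 (size 2, align 2) → ends 2
dst at 2 (size 2, align 2) → ends 4
flags at 4 (size 1, align 1) → ends 5
pad 3 to align 8 for src
src at 8 (size 8, align 8) → ends 16
ttl at 16 (size 1, align 1) → ends 17
pad 1 to align 2 for checksum
checksum at 18 (size 22, align 2) → ends 40
ack at 40 (size 4, align 4) → ends 44
pad 4 to align 8 for proto
proto at 48 (size 8, align 8) → ends 56
total 56 bytes, alignment 8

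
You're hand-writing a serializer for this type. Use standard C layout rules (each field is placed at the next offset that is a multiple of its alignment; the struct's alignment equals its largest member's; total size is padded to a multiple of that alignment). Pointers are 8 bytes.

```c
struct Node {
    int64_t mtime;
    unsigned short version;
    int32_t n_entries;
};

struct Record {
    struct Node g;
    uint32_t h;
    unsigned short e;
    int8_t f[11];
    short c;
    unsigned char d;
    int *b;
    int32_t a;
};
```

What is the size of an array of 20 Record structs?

Node: @0: mtime [8B, align 8] → 8; @8: version [2B, align 2] → 10; +2 pad (align 4); @12: n_entries [4B, align 4] → 16; size 16, align 8
@0: g [16B, align 8] → 16
@16: h [4B, align 4] → 20
@20: e [2B, align 2] → 22
@22: f [11B, align 1] → 33
+1 pad (align 2)
@34: c [2B, align 2] → 36
@36: d [1B, align 1] → 37
+3 pad (align 8)
@40: b [8B, align 8] → 48
@48: a [4B, align 4] → 52
+4 tail pad (align 8)
size 56, align 8
array of 20: 20 × 56 = 1120

1120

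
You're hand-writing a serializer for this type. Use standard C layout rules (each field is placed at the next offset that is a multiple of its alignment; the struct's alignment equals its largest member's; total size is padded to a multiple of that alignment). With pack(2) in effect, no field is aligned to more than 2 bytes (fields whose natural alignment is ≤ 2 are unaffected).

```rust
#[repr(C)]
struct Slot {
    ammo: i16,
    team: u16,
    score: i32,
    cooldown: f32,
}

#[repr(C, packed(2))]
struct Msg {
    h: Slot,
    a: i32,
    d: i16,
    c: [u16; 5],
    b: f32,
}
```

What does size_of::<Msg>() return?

32 bytes

Slot: ammo at 0 (size 2, align 2) → ends 2; team at 2 (size 2, align 2) → ends 4; score at 4 (size 4, align 4) → ends 8; cooldown at 8 (size 4, align 4) → ends 12; total 12 bytes, alignment 4
h at 0 (size 12, align 2) → ends 12
a at 12 (size 4, align 2) → ends 16
d at 16 (size 2, align 2) → ends 18
c at 18 (size 10, align 2) → ends 28
b at 28 (size 4, align 2) → ends 32
total 32 bytes, alignment 2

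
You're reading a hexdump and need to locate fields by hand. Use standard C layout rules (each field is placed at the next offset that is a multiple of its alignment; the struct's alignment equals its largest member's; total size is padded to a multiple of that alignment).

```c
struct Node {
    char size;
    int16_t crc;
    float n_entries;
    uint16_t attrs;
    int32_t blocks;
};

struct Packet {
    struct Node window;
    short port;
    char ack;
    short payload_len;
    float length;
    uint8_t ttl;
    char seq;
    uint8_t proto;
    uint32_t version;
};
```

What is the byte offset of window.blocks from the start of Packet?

12

Node: size at 0 (size 1, align 1) → ends 1; pad 1 to align 2 for crc; crc at 2 (size 2, align 2) → ends 4; n_entries at 4 (size 4, align 4) → ends 8; attrs at 8 (size 2, align 2) → ends 10; pad 2 to align 4 for blocks; blocks at 12 (size 4, align 4) → ends 16; total 16 bytes, alignment 4
window at 0 (size 16, align 4) → ends 16
within Node: blocks at 12
0 + 12 = 12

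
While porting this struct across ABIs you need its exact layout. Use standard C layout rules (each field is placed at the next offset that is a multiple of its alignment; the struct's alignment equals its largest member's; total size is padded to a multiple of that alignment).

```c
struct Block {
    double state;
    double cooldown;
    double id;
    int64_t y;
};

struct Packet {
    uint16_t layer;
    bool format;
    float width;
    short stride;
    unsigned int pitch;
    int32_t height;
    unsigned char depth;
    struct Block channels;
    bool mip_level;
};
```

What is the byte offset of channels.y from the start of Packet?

Block: 0..8  state  (8B, 8-aligned); 8..16  cooldown  (8B, 8-aligned); 16..24  id  (8B, 8-aligned); 24..32  y  (8B, 8-aligned); sizeof = 32, alignof = 8
0..2  layer  (2B, 2-aligned)
2..3  format  (1B, 1-aligned)
3..4  -- padding (1B)
4..8  width  (4B, 4-aligned)
8..10  stride  (2B, 2-aligned)
10..12  -- padding (2B)
12..16  pitch  (4B, 4-aligned)
16..20  height  (4B, 4-aligned)
20..21  depth  (1B, 1-aligned)
21..24  -- padding (3B)
24..56  channels  (32B, 8-aligned)
within Block: y at 24
24 + 24 = 48

48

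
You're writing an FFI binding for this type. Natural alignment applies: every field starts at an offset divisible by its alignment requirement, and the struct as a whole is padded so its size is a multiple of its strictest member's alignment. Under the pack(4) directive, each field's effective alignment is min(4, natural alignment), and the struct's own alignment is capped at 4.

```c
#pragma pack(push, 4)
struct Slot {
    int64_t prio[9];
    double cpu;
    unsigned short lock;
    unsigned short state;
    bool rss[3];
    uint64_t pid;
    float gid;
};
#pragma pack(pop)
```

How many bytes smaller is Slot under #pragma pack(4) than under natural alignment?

4

natural layout:
  0..72  prio  (72B, 8-aligned)
  72..80  cpu  (8B, 8-aligned)
  80..82  lock  (2B, 2-aligned)
  82..84  state  (2B, 2-aligned)
  84..87  rss  (3B, 1-aligned)
  87..88  -- padding (1B)
  88..96  pid  (8B, 8-aligned)
  96..100  gid  (4B, 4-aligned)
  100..104  -- tail padding (4B)
  sizeof = 104, alignof = 8
packed(4) layout:
  0..72  prio  (72B, 4-aligned)
  72..80  cpu  (8B, 4-aligned)
  80..82  lock  (2B, 2-aligned)
  82..84  state  (2B, 2-aligned)
  84..87  rss  (3B, 1-aligned)
  87..88  -- padding (1B)
  88..96  pid  (8B, 4-aligned)
  96..100  gid  (4B, 4-aligned)
  sizeof = 100, alignof = 4
104 − 100 = 4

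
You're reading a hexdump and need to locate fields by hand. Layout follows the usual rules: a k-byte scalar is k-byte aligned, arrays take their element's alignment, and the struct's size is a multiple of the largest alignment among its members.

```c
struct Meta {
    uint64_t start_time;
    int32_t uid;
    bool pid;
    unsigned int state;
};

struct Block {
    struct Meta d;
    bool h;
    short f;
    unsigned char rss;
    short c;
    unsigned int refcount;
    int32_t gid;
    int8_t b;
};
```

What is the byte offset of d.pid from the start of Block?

Meta: @0: start_time [8B, align 8] → 8; @8: uid [4B, align 4] → 12; @12: pid [1B, align 1] → 13; +3 pad (align 4); @16: state [4B, align 4] → 20; +4 tail pad (align 8); size 24, align 8
@0: d [24B, align 8] → 24
within Meta: pid at 12
0 + 12 = 12

12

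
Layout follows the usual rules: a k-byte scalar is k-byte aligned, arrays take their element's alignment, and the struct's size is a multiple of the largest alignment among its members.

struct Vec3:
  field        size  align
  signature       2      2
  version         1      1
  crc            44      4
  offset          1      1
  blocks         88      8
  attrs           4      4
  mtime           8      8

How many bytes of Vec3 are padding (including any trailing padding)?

12

0..2  signature  (2B, 2-aligned)
2..3  version  (1B, 1-aligned)
3..4  -- padding (1B)
4..48  crc  (44B, 4-aligned)
48..49  offset  (1B, 1-aligned)
49..56  -- padding (7B)
56..144  blocks  (88B, 8-aligned)
144..148  attrs  (4B, 4-aligned)
148..152  -- padding (4B)
152..160  mtime  (8B, 8-aligned)
sizeof = 160, alignof = 8
data bytes 148, size 160 → padding 12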